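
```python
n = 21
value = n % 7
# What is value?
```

Trace (tracking value):
n = 21  # -> n = 21
value = n % 7  # -> value = 0

Answer: 0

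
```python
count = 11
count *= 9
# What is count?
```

Trace (tracking count):
count = 11  # -> count = 11
count *= 9  # -> count = 99

Answer: 99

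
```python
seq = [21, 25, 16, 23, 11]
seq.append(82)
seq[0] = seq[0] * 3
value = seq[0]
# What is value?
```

Trace (tracking value):
seq = [21, 25, 16, 23, 11]  # -> seq = [21, 25, 16, 23, 11]
seq.append(82)  # -> seq = [21, 25, 16, 23, 11, 82]
seq[0] = seq[0] * 3  # -> seq = [63, 25, 16, 23, 11, 82]
value = seq[0]  # -> value = 63

Answer: 63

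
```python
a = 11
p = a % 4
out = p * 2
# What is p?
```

Answer: 3

Derivation:
Trace (tracking p):
a = 11  # -> a = 11
p = a % 4  # -> p = 3
out = p * 2  # -> out = 6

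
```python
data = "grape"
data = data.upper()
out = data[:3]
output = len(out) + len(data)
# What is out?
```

Answer: 'GRA'

Derivation:
Trace (tracking out):
data = 'grape'  # -> data = 'grape'
data = data.upper()  # -> data = 'GRAPE'
out = data[:3]  # -> out = 'GRA'
output = len(out) + len(data)  # -> output = 8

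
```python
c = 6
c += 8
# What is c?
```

Trace (tracking c):
c = 6  # -> c = 6
c += 8  # -> c = 14

Answer: 14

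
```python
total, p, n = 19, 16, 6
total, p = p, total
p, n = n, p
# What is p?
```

Answer: 6

Derivation:
Trace (tracking p):
total, p, n = (19, 16, 6)  # -> total = 19, p = 16, n = 6
total, p = (p, total)  # -> total = 16, p = 19
p, n = (n, p)  # -> p = 6, n = 19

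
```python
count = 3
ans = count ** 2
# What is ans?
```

Trace (tracking ans):
count = 3  # -> count = 3
ans = count ** 2  # -> ans = 9

Answer: 9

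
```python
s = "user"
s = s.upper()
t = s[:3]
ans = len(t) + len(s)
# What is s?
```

Trace (tracking s):
s = 'user'  # -> s = 'user'
s = s.upper()  # -> s = 'USER'
t = s[:3]  # -> t = 'USE'
ans = len(t) + len(s)  # -> ans = 7

Answer: 'USER'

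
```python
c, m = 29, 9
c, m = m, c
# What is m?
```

Answer: 29

Derivation:
Trace (tracking m):
c, m = (29, 9)  # -> c = 29, m = 9
c, m = (m, c)  # -> c = 9, m = 29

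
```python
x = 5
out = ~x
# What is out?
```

Answer: -6

Derivation:
Trace (tracking out):
x = 5  # -> x = 5
out = ~x  # -> out = -6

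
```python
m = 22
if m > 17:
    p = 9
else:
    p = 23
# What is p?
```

Answer: 9

Derivation:
Trace (tracking p):
m = 22  # -> m = 22
if m > 17:  # condition is True
    p = 9  # -> p = 9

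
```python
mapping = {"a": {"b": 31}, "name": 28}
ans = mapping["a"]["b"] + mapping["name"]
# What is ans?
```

Trace (tracking ans):
mapping = {'a': {'b': 31}, 'name': 28}  # -> mapping = {'a': {'b': 31}, 'name': 28}
ans = mapping['a']['b'] + mapping['name']  # -> ans = 59

Answer: 59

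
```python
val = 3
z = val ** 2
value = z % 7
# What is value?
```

Answer: 2

Derivation:
Trace (tracking value):
val = 3  # -> val = 3
z = val ** 2  # -> z = 9
value = z % 7  # -> value = 2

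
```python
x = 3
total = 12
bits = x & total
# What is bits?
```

Answer: 0

Derivation:
Trace (tracking bits):
x = 3  # -> x = 3
total = 12  # -> total = 12
bits = x & total  # -> bits = 0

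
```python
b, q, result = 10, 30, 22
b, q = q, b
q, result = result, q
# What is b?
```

Trace (tracking b):
b, q, result = (10, 30, 22)  # -> b = 10, q = 30, result = 22
b, q = (q, b)  # -> b = 30, q = 10
q, result = (result, q)  # -> q = 22, result = 10

Answer: 30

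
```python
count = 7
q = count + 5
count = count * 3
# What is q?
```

Answer: 12

Derivation:
Trace (tracking q):
count = 7  # -> count = 7
q = count + 5  # -> q = 12
count = count * 3  # -> count = 21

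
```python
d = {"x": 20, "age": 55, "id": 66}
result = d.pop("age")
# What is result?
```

Trace (tracking result):
d = {'x': 20, 'age': 55, 'id': 66}  # -> d = {'x': 20, 'age': 55, 'id': 66}
result = d.pop('age')  # -> result = 55

Answer: 55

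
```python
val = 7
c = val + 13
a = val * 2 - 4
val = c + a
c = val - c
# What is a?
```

Trace (tracking a):
val = 7  # -> val = 7
c = val + 13  # -> c = 20
a = val * 2 - 4  # -> a = 10
val = c + a  # -> val = 30
c = val - c  # -> c = 10

Answer: 10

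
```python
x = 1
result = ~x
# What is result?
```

Answer: -2

Derivation:
Trace (tracking result):
x = 1  # -> x = 1
result = ~x  # -> result = -2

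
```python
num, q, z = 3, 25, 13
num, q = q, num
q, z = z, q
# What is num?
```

Trace (tracking num):
num, q, z = (3, 25, 13)  # -> num = 3, q = 25, z = 13
num, q = (q, num)  # -> num = 25, q = 3
q, z = (z, q)  # -> q = 13, z = 3

Answer: 25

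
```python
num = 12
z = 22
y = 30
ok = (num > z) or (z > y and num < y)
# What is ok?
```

Trace (tracking ok):
num = 12  # -> num = 12
z = 22  # -> z = 22
y = 30  # -> y = 30
ok = num > z or (z > y and num < y)  # -> ok = False

Answer: False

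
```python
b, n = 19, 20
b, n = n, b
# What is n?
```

Trace (tracking n):
b, n = (19, 20)  # -> b = 19, n = 20
b, n = (n, b)  # -> b = 20, n = 19

Answer: 19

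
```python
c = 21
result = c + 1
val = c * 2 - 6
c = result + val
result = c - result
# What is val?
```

Answer: 36

Derivation:
Trace (tracking val):
c = 21  # -> c = 21
result = c + 1  # -> result = 22
val = c * 2 - 6  # -> val = 36
c = result + val  # -> c = 58
result = c - result  # -> result = 36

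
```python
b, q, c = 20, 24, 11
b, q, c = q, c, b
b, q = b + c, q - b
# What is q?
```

Trace (tracking q):
b, q, c = (20, 24, 11)  # -> b = 20, q = 24, c = 11
b, q, c = (q, c, b)  # -> b = 24, q = 11, c = 20
b, q = (b + c, q - b)  # -> b = 44, q = -13

Answer: -13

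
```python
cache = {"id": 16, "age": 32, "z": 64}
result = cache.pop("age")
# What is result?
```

Answer: 32

Derivation:
Trace (tracking result):
cache = {'id': 16, 'age': 32, 'z': 64}  # -> cache = {'id': 16, 'age': 32, 'z': 64}
result = cache.pop('age')  # -> result = 32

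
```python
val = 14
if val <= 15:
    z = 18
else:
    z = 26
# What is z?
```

Answer: 18

Derivation:
Trace (tracking z):
val = 14  # -> val = 14
if val <= 15:  # condition is True
    z = 18  # -> z = 18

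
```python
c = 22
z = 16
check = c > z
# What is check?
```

Answer: True

Derivation:
Trace (tracking check):
c = 22  # -> c = 22
z = 16  # -> z = 16
check = c > z  # -> check = True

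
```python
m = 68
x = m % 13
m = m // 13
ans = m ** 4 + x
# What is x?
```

Trace (tracking x):
m = 68  # -> m = 68
x = m % 13  # -> x = 3
m = m // 13  # -> m = 5
ans = m ** 4 + x  # -> ans = 628

Answer: 3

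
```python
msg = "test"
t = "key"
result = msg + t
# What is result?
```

Answer: 'testkey'

Derivation:
Trace (tracking result):
msg = 'test'  # -> msg = 'test'
t = 'key'  # -> t = 'key'
result = msg + t  # -> result = 'testkey'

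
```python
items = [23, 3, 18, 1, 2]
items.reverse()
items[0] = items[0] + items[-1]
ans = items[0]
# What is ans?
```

Answer: 25

Derivation:
Trace (tracking ans):
items = [23, 3, 18, 1, 2]  # -> items = [23, 3, 18, 1, 2]
items.reverse()  # -> items = [2, 1, 18, 3, 23]
items[0] = items[0] + items[-1]  # -> items = [25, 1, 18, 3, 23]
ans = items[0]  # -> ans = 25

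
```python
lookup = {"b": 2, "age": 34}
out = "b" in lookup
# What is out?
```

Trace (tracking out):
lookup = {'b': 2, 'age': 34}  # -> lookup = {'b': 2, 'age': 34}
out = 'b' in lookup  # -> out = True

Answer: True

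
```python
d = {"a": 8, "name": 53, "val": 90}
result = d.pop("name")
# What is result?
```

Answer: 53

Derivation:
Trace (tracking result):
d = {'a': 8, 'name': 53, 'val': 90}  # -> d = {'a': 8, 'name': 53, 'val': 90}
result = d.pop('name')  # -> result = 53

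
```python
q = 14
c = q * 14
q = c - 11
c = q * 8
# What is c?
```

Answer: 1480

Derivation:
Trace (tracking c):
q = 14  # -> q = 14
c = q * 14  # -> c = 196
q = c - 11  # -> q = 185
c = q * 8  # -> c = 1480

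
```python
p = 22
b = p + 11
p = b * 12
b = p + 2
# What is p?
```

Trace (tracking p):
p = 22  # -> p = 22
b = p + 11  # -> b = 33
p = b * 12  # -> p = 396
b = p + 2  # -> b = 398

Answer: 396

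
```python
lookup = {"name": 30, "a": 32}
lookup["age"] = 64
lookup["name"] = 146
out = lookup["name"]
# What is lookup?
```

Answer: {'name': 146, 'a': 32, 'age': 64}

Derivation:
Trace (tracking lookup):
lookup = {'name': 30, 'a': 32}  # -> lookup = {'name': 30, 'a': 32}
lookup['age'] = 64  # -> lookup = {'name': 30, 'a': 32, 'age': 64}
lookup['name'] = 146  # -> lookup = {'name': 146, 'a': 32, 'age': 64}
out = lookup['name']  # -> out = 146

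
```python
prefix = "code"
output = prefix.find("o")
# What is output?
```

Answer: 1

Derivation:
Trace (tracking output):
prefix = 'code'  # -> prefix = 'code'
output = prefix.find('o')  # -> output = 1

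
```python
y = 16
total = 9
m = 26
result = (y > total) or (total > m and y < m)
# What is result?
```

Trace (tracking result):
y = 16  # -> y = 16
total = 9  # -> total = 9
m = 26  # -> m = 26
result = y > total or (total > m and y < m)  # -> result = True

Answer: True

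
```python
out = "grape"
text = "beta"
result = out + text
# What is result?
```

Trace (tracking result):
out = 'grape'  # -> out = 'grape'
text = 'beta'  # -> text = 'beta'
result = out + text  # -> result = 'grapebeta'

Answer: 'grapebeta'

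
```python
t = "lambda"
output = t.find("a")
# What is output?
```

Trace (tracking output):
t = 'lambda'  # -> t = 'lambda'
output = t.find('a')  # -> output = 1

Answer: 1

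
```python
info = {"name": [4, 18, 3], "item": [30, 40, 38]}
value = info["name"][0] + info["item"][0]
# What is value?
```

Answer: 34

Derivation:
Trace (tracking value):
info = {'name': [4, 18, 3], 'item': [30, 40, 38]}  # -> info = {'name': [4, 18, 3], 'item': [30, 40, 38]}
value = info['name'][0] + info['item'][0]  # -> value = 34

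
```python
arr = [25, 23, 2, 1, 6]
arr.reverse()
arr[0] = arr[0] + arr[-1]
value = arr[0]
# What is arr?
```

Trace (tracking arr):
arr = [25, 23, 2, 1, 6]  # -> arr = [25, 23, 2, 1, 6]
arr.reverse()  # -> arr = [6, 1, 2, 23, 25]
arr[0] = arr[0] + arr[-1]  # -> arr = [31, 1, 2, 23, 25]
value = arr[0]  # -> value = 31

Answer: [31, 1, 2, 23, 25]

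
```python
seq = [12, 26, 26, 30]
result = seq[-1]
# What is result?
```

Trace (tracking result):
seq = [12, 26, 26, 30]  # -> seq = [12, 26, 26, 30]
result = seq[-1]  # -> result = 30

Answer: 30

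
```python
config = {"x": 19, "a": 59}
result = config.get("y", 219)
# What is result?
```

Answer: 219

Derivation:
Trace (tracking result):
config = {'x': 19, 'a': 59}  # -> config = {'x': 19, 'a': 59}
result = config.get('y', 219)  # -> result = 219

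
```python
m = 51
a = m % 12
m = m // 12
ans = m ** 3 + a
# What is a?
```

Trace (tracking a):
m = 51  # -> m = 51
a = m % 12  # -> a = 3
m = m // 12  # -> m = 4
ans = m ** 3 + a  # -> ans = 67

Answer: 3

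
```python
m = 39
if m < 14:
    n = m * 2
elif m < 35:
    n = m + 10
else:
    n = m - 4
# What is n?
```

Answer: 35

Derivation:
Trace (tracking n):
m = 39  # -> m = 39
if m < 14:  # condition is False
elif m < 35:  # condition is False
else:
    n = m - 4  # -> n = 35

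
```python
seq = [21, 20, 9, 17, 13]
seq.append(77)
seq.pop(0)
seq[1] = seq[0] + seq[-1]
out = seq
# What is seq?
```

Answer: [20, 97, 17, 13, 77]

Derivation:
Trace (tracking seq):
seq = [21, 20, 9, 17, 13]  # -> seq = [21, 20, 9, 17, 13]
seq.append(77)  # -> seq = [21, 20, 9, 17, 13, 77]
seq.pop(0)  # -> seq = [20, 9, 17, 13, 77]
seq[1] = seq[0] + seq[-1]  # -> seq = [20, 97, 17, 13, 77]
out = seq  # -> out = [20, 97, 17, 13, 77]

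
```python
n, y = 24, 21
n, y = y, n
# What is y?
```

Answer: 24

Derivation:
Trace (tracking y):
n, y = (24, 21)  # -> n = 24, y = 21
n, y = (y, n)  # -> n = 21, y = 24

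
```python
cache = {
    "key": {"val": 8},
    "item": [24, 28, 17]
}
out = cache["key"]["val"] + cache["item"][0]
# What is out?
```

Trace (tracking out):
cache = {'key': {'val': 8}, 'item': [24, 28, 17]}  # -> cache = {'key': {'val': 8}, 'item': [24, 28, 17]}
out = cache['key']['val'] + cache['item'][0]  # -> out = 32

Answer: 32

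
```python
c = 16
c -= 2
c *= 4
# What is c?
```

Trace (tracking c):
c = 16  # -> c = 16
c -= 2  # -> c = 14
c *= 4  # -> c = 56

Answer: 56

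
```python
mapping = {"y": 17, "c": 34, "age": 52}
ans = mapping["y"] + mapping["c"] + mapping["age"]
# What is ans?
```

Trace (tracking ans):
mapping = {'y': 17, 'c': 34, 'age': 52}  # -> mapping = {'y': 17, 'c': 34, 'age': 52}
ans = mapping['y'] + mapping['c'] + mapping['age']  # -> ans = 103

Answer: 103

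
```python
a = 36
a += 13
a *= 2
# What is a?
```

Answer: 98

Derivation:
Trace (tracking a):
a = 36  # -> a = 36
a += 13  # -> a = 49
a *= 2  # -> a = 98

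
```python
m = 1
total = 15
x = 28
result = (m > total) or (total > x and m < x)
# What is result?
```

Trace (tracking result):
m = 1  # -> m = 1
total = 15  # -> total = 15
x = 28  # -> x = 28
result = m > total or (total > x and m < x)  # -> result = False

Answer: False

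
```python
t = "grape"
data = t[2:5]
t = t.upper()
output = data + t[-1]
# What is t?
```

Answer: 'GRAPE'

Derivation:
Trace (tracking t):
t = 'grape'  # -> t = 'grape'
data = t[2:5]  # -> data = 'ape'
t = t.upper()  # -> t = 'GRAPE'
output = data + t[-1]  # -> output = 'apeE'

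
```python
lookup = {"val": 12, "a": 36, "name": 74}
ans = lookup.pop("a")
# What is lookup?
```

Trace (tracking lookup):
lookup = {'val': 12, 'a': 36, 'name': 74}  # -> lookup = {'val': 12, 'a': 36, 'name': 74}
ans = lookup.pop('a')  # -> ans = 36

Answer: {'val': 12, 'name': 74}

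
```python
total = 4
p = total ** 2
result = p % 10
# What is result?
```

Trace (tracking result):
total = 4  # -> total = 4
p = total ** 2  # -> p = 16
result = p % 10  # -> result = 6

Answer: 6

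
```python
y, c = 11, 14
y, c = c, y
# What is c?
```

Answer: 11

Derivation:
Trace (tracking c):
y, c = (11, 14)  # -> y = 11, c = 14
y, c = (c, y)  # -> y = 14, c = 11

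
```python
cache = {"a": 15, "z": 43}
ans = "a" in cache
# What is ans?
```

Answer: True

Derivation:
Trace (tracking ans):
cache = {'a': 15, 'z': 43}  # -> cache = {'a': 15, 'z': 43}
ans = 'a' in cache  # -> ans = True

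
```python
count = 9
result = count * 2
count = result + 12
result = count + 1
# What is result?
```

Answer: 31

Derivation:
Trace (tracking result):
count = 9  # -> count = 9
result = count * 2  # -> result = 18
count = result + 12  # -> count = 30
result = count + 1  # -> result = 31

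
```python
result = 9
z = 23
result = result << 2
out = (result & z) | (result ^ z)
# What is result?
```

Answer: 36

Derivation:
Trace (tracking result):
result = 9  # -> result = 9
z = 23  # -> z = 23
result = result << 2  # -> result = 36
out = result & z | result ^ z  # -> out = 55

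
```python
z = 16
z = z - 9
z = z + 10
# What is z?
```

Trace (tracking z):
z = 16  # -> z = 16
z = z - 9  # -> z = 7
z = z + 10  # -> z = 17

Answer: 17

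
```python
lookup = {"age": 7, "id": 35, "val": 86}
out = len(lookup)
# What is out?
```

Trace (tracking out):
lookup = {'age': 7, 'id': 35, 'val': 86}  # -> lookup = {'age': 7, 'id': 35, 'val': 86}
out = len(lookup)  # -> out = 3

Answer: 3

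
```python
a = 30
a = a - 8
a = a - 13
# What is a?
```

Trace (tracking a):
a = 30  # -> a = 30
a = a - 8  # -> a = 22
a = a - 13  # -> a = 9

Answer: 9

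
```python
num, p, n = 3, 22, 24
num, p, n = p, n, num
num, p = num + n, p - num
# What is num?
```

Trace (tracking num):
num, p, n = (3, 22, 24)  # -> num = 3, p = 22, n = 24
num, p, n = (p, n, num)  # -> num = 22, p = 24, n = 3
num, p = (num + n, p - num)  # -> num = 25, p = 2

Answer: 25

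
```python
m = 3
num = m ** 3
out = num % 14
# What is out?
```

Answer: 13

Derivation:
Trace (tracking out):
m = 3  # -> m = 3
num = m ** 3  # -> num = 27
out = num % 14  # -> out = 13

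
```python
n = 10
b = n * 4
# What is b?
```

Answer: 40

Derivation:
Trace (tracking b):
n = 10  # -> n = 10
b = n * 4  # -> b = 40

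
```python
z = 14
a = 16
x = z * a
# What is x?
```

Trace (tracking x):
z = 14  # -> z = 14
a = 16  # -> a = 16
x = z * a  # -> x = 224

Answer: 224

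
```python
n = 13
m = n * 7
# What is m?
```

Answer: 91

Derivation:
Trace (tracking m):
n = 13  # -> n = 13
m = n * 7  # -> m = 91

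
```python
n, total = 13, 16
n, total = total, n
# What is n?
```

Trace (tracking n):
n, total = (13, 16)  # -> n = 13, total = 16
n, total = (total, n)  # -> n = 16, total = 13

Answer: 16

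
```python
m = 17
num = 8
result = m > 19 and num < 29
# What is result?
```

Trace (tracking result):
m = 17  # -> m = 17
num = 8  # -> num = 8
result = m > 19 and num < 29  # -> result = False

Answer: False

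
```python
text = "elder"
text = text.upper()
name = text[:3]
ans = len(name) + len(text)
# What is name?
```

Answer: 'ELD'

Derivation:
Trace (tracking name):
text = 'elder'  # -> text = 'elder'
text = text.upper()  # -> text = 'ELDER'
name = text[:3]  # -> name = 'ELD'
ans = len(name) + len(text)  # -> ans = 8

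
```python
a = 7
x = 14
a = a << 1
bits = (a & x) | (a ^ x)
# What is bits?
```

Answer: 14

Derivation:
Trace (tracking bits):
a = 7  # -> a = 7
x = 14  # -> x = 14
a = a << 1  # -> a = 14
bits = a & x | a ^ x  # -> bits = 14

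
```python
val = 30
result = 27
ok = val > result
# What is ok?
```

Answer: True

Derivation:
Trace (tracking ok):
val = 30  # -> val = 30
result = 27  # -> result = 27
ok = val > result  # -> ok = True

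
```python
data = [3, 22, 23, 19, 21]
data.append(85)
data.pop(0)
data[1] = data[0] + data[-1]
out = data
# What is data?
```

Answer: [22, 107, 19, 21, 85]

Derivation:
Trace (tracking data):
data = [3, 22, 23, 19, 21]  # -> data = [3, 22, 23, 19, 21]
data.append(85)  # -> data = [3, 22, 23, 19, 21, 85]
data.pop(0)  # -> data = [22, 23, 19, 21, 85]
data[1] = data[0] + data[-1]  # -> data = [22, 107, 19, 21, 85]
out = data  # -> out = [22, 107, 19, 21, 85]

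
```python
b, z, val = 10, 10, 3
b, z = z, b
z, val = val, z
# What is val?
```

Answer: 10

Derivation:
Trace (tracking val):
b, z, val = (10, 10, 3)  # -> b = 10, z = 10, val = 3
b, z = (z, b)  # -> b = 10, z = 10
z, val = (val, z)  # -> z = 3, val = 10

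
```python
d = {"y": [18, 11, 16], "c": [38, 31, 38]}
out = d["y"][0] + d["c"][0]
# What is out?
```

Answer: 56

Derivation:
Trace (tracking out):
d = {'y': [18, 11, 16], 'c': [38, 31, 38]}  # -> d = {'y': [18, 11, 16], 'c': [38, 31, 38]}
out = d['y'][0] + d['c'][0]  # -> out = 56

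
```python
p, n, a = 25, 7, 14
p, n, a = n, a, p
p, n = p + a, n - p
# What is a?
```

Trace (tracking a):
p, n, a = (25, 7, 14)  # -> p = 25, n = 7, a = 14
p, n, a = (n, a, p)  # -> p = 7, n = 14, a = 25
p, n = (p + a, n - p)  # -> p = 32, n = 7

Answer: 25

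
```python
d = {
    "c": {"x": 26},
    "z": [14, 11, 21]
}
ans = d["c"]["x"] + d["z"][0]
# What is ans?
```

Trace (tracking ans):
d = {'c': {'x': 26}, 'z': [14, 11, 21]}  # -> d = {'c': {'x': 26}, 'z': [14, 11, 21]}
ans = d['c']['x'] + d['z'][0]  # -> ans = 40

Answer: 40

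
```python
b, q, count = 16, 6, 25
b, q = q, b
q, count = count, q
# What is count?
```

Trace (tracking count):
b, q, count = (16, 6, 25)  # -> b = 16, q = 6, count = 25
b, q = (q, b)  # -> b = 6, q = 16
q, count = (count, q)  # -> q = 25, count = 16

Answer: 16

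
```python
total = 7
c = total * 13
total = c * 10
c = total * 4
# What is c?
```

Trace (tracking c):
total = 7  # -> total = 7
c = total * 13  # -> c = 91
total = c * 10  # -> total = 910
c = total * 4  # -> c = 3640

Answer: 3640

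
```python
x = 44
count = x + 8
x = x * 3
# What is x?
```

Answer: 132

Derivation:
Trace (tracking x):
x = 44  # -> x = 44
count = x + 8  # -> count = 52
x = x * 3  # -> x = 132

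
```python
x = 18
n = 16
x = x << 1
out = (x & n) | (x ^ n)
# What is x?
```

Answer: 36

Derivation:
Trace (tracking x):
x = 18  # -> x = 18
n = 16  # -> n = 16
x = x << 1  # -> x = 36
out = x & n | x ^ n  # -> out = 52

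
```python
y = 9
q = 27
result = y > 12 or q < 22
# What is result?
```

Answer: False

Derivation:
Trace (tracking result):
y = 9  # -> y = 9
q = 27  # -> q = 27
result = y > 12 or q < 22  # -> result = False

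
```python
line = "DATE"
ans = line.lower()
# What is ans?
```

Trace (tracking ans):
line = 'DATE'  # -> line = 'DATE'
ans = line.lower()  # -> ans = 'date'

Answer: 'date'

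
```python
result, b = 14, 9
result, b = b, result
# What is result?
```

Answer: 9

Derivation:
Trace (tracking result):
result, b = (14, 9)  # -> result = 14, b = 9
result, b = (b, result)  # -> result = 9, b = 14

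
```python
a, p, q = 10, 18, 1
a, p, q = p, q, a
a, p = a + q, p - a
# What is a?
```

Trace (tracking a):
a, p, q = (10, 18, 1)  # -> a = 10, p = 18, q = 1
a, p, q = (p, q, a)  # -> a = 18, p = 1, q = 10
a, p = (a + q, p - a)  # -> a = 28, p = -17

Answer: 28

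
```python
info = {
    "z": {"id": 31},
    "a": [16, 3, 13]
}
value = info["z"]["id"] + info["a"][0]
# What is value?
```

Trace (tracking value):
info = {'z': {'id': 31}, 'a': [16, 3, 13]}  # -> info = {'z': {'id': 31}, 'a': [16, 3, 13]}
value = info['z']['id'] + info['a'][0]  # -> value = 47

Answer: 47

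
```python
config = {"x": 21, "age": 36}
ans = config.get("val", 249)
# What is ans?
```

Answer: 249

Derivation:
Trace (tracking ans):
config = {'x': 21, 'age': 36}  # -> config = {'x': 21, 'age': 36}
ans = config.get('val', 249)  # -> ans = 249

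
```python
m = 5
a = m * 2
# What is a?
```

Answer: 10

Derivation:
Trace (tracking a):
m = 5  # -> m = 5
a = m * 2  # -> a = 10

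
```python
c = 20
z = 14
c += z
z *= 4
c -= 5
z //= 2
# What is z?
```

Trace (tracking z):
c = 20  # -> c = 20
z = 14  # -> z = 14
c += z  # -> c = 34
z *= 4  # -> z = 56
c -= 5  # -> c = 29
z //= 2  # -> z = 28

Answer: 28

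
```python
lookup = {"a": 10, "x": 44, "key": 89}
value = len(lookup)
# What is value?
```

Answer: 3

Derivation:
Trace (tracking value):
lookup = {'a': 10, 'x': 44, 'key': 89}  # -> lookup = {'a': 10, 'x': 44, 'key': 89}
value = len(lookup)  # -> value = 3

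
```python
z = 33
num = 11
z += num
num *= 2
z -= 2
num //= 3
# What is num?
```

Trace (tracking num):
z = 33  # -> z = 33
num = 11  # -> num = 11
z += num  # -> z = 44
num *= 2  # -> num = 22
z -= 2  # -> z = 42
num //= 3  # -> num = 7

Answer: 7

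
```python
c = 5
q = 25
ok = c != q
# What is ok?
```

Trace (tracking ok):
c = 5  # -> c = 5
q = 25  # -> q = 25
ok = c != q  # -> ok = True

Answer: True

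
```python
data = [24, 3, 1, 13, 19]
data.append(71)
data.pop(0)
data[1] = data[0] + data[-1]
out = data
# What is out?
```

Answer: [3, 74, 13, 19, 71]

Derivation:
Trace (tracking out):
data = [24, 3, 1, 13, 19]  # -> data = [24, 3, 1, 13, 19]
data.append(71)  # -> data = [24, 3, 1, 13, 19, 71]
data.pop(0)  # -> data = [3, 1, 13, 19, 71]
data[1] = data[0] + data[-1]  # -> data = [3, 74, 13, 19, 71]
out = data  # -> out = [3, 74, 13, 19, 71]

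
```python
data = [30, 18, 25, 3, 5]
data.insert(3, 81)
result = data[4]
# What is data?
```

Answer: [30, 18, 25, 81, 3, 5]

Derivation:
Trace (tracking data):
data = [30, 18, 25, 3, 5]  # -> data = [30, 18, 25, 3, 5]
data.insert(3, 81)  # -> data = [30, 18, 25, 81, 3, 5]
result = data[4]  # -> result = 3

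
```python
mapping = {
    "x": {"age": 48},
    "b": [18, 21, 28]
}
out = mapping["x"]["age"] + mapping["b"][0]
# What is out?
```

Answer: 66

Derivation:
Trace (tracking out):
mapping = {'x': {'age': 48}, 'b': [18, 21, 28]}  # -> mapping = {'x': {'age': 48}, 'b': [18, 21, 28]}
out = mapping['x']['age'] + mapping['b'][0]  # -> out = 66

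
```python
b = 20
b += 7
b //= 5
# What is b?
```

Trace (tracking b):
b = 20  # -> b = 20
b += 7  # -> b = 27
b //= 5  # -> b = 5

Answer: 5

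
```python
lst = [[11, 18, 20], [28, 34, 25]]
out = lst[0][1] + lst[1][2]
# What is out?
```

Trace (tracking out):
lst = [[11, 18, 20], [28, 34, 25]]  # -> lst = [[11, 18, 20], [28, 34, 25]]
out = lst[0][1] + lst[1][2]  # -> out = 43

Answer: 43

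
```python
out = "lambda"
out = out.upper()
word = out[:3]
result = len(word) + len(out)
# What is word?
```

Trace (tracking word):
out = 'lambda'  # -> out = 'lambda'
out = out.upper()  # -> out = 'LAMBDA'
word = out[:3]  # -> word = 'LAM'
result = len(word) + len(out)  # -> result = 9

Answer: 'LAM'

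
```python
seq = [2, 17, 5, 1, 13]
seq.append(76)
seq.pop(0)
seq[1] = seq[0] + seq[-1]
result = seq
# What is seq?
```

Trace (tracking seq):
seq = [2, 17, 5, 1, 13]  # -> seq = [2, 17, 5, 1, 13]
seq.append(76)  # -> seq = [2, 17, 5, 1, 13, 76]
seq.pop(0)  # -> seq = [17, 5, 1, 13, 76]
seq[1] = seq[0] + seq[-1]  # -> seq = [17, 93, 1, 13, 76]
result = seq  # -> result = [17, 93, 1, 13, 76]

Answer: [17, 93, 1, 13, 76]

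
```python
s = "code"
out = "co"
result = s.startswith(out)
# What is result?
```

Trace (tracking result):
s = 'code'  # -> s = 'code'
out = 'co'  # -> out = 'co'
result = s.startswith(out)  # -> result = True

Answer: True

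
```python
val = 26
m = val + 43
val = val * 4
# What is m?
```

Answer: 69

Derivation:
Trace (tracking m):
val = 26  # -> val = 26
m = val + 43  # -> m = 69
val = val * 4  # -> val = 104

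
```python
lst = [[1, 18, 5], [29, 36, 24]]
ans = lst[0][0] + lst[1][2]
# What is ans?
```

Trace (tracking ans):
lst = [[1, 18, 5], [29, 36, 24]]  # -> lst = [[1, 18, 5], [29, 36, 24]]
ans = lst[0][0] + lst[1][2]  # -> ans = 25

Answer: 25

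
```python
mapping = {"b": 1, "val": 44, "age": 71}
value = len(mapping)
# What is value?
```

Answer: 3

Derivation:
Trace (tracking value):
mapping = {'b': 1, 'val': 44, 'age': 71}  # -> mapping = {'b': 1, 'val': 44, 'age': 71}
value = len(mapping)  # -> value = 3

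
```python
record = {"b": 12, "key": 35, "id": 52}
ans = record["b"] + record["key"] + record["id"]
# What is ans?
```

Trace (tracking ans):
record = {'b': 12, 'key': 35, 'id': 52}  # -> record = {'b': 12, 'key': 35, 'id': 52}
ans = record['b'] + record['key'] + record['id']  # -> ans = 99

Answer: 99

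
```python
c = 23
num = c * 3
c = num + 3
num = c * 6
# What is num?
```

Answer: 432

Derivation:
Trace (tracking num):
c = 23  # -> c = 23
num = c * 3  # -> num = 69
c = num + 3  # -> c = 72
num = c * 6  # -> num = 432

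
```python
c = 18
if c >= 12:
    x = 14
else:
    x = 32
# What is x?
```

Answer: 14

Derivation:
Trace (tracking x):
c = 18  # -> c = 18
if c >= 12:  # condition is True
    x = 14  # -> x = 14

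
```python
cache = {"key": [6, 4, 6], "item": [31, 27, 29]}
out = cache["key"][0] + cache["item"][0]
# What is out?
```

Trace (tracking out):
cache = {'key': [6, 4, 6], 'item': [31, 27, 29]}  # -> cache = {'key': [6, 4, 6], 'item': [31, 27, 29]}
out = cache['key'][0] + cache['item'][0]  # -> out = 37

Answer: 37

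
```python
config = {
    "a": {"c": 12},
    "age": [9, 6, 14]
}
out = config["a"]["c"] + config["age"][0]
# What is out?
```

Trace (tracking out):
config = {'a': {'c': 12}, 'age': [9, 6, 14]}  # -> config = {'a': {'c': 12}, 'age': [9, 6, 14]}
out = config['a']['c'] + config['age'][0]  # -> out = 21

Answer: 21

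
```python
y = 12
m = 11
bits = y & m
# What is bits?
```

Answer: 8

Derivation:
Trace (tracking bits):
y = 12  # -> y = 12
m = 11  # -> m = 11
bits = y & m  # -> bits = 8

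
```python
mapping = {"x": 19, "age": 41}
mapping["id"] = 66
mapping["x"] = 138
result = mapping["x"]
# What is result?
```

Trace (tracking result):
mapping = {'x': 19, 'age': 41}  # -> mapping = {'x': 19, 'age': 41}
mapping['id'] = 66  # -> mapping = {'x': 19, 'age': 41, 'id': 66}
mapping['x'] = 138  # -> mapping = {'x': 138, 'age': 41, 'id': 66}
result = mapping['x']  # -> result = 138

Answer: 138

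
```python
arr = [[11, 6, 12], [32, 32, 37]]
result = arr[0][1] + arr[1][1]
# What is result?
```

Trace (tracking result):
arr = [[11, 6, 12], [32, 32, 37]]  # -> arr = [[11, 6, 12], [32, 32, 37]]
result = arr[0][1] + arr[1][1]  # -> result = 38

Answer: 38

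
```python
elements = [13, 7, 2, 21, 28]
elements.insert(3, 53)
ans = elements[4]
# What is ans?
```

Trace (tracking ans):
elements = [13, 7, 2, 21, 28]  # -> elements = [13, 7, 2, 21, 28]
elements.insert(3, 53)  # -> elements = [13, 7, 2, 53, 21, 28]
ans = elements[4]  # -> ans = 21

Answer: 21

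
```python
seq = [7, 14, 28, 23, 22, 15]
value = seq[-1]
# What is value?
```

Answer: 15

Derivation:
Trace (tracking value):
seq = [7, 14, 28, 23, 22, 15]  # -> seq = [7, 14, 28, 23, 22, 15]
value = seq[-1]  # -> value = 15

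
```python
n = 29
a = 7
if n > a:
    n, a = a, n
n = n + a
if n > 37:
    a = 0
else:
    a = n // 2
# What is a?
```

Trace (tracking a):
n = 29  # -> n = 29
a = 7  # -> a = 7
if n > a:  # condition is True
    n, a = (a, n)  # -> n = 7, a = 29
n = n + a  # -> n = 36
if n > 37:  # condition is False
else:
    a = n // 2  # -> a = 18

Answer: 18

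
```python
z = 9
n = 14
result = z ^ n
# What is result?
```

Answer: 7

Derivation:
Trace (tracking result):
z = 9  # -> z = 9
n = 14  # -> n = 14
result = z ^ n  # -> result = 7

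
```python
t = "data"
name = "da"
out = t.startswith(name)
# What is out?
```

Trace (tracking out):
t = 'data'  # -> t = 'data'
name = 'da'  # -> name = 'da'
out = t.startswith(name)  # -> out = True

Answer: True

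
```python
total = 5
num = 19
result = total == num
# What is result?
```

Trace (tracking result):
total = 5  # -> total = 5
num = 19  # -> num = 19
result = total == num  # -> result = False

Answer: False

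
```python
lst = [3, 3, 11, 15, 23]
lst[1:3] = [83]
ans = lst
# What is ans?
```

Answer: [3, 83, 15, 23]

Derivation:
Trace (tracking ans):
lst = [3, 3, 11, 15, 23]  # -> lst = [3, 3, 11, 15, 23]
lst[1:3] = [83]  # -> lst = [3, 83, 15, 23]
ans = lst  # -> ans = [3, 83, 15, 23]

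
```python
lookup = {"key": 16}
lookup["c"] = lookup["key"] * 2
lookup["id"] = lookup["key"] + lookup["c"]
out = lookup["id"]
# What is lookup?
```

Answer: {'key': 16, 'c': 32, 'id': 48}

Derivation:
Trace (tracking lookup):
lookup = {'key': 16}  # -> lookup = {'key': 16}
lookup['c'] = lookup['key'] * 2  # -> lookup = {'key': 16, 'c': 32}
lookup['id'] = lookup['key'] + lookup['c']  # -> lookup = {'key': 16, 'c': 32, 'id': 48}
out = lookup['id']  # -> out = 48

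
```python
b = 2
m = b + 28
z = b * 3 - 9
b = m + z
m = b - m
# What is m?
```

Answer: -3

Derivation:
Trace (tracking m):
b = 2  # -> b = 2
m = b + 28  # -> m = 30
z = b * 3 - 9  # -> z = -3
b = m + z  # -> b = 27
m = b - m  # -> m = -3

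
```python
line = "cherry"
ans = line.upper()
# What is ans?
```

Answer: 'CHERRY'

Derivation:
Trace (tracking ans):
line = 'cherry'  # -> line = 'cherry'
ans = line.upper()  # -> ans = 'CHERRY'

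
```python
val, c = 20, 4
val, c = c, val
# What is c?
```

Answer: 20

Derivation:
Trace (tracking c):
val, c = (20, 4)  # -> val = 20, c = 4
val, c = (c, val)  # -> val = 4, c = 20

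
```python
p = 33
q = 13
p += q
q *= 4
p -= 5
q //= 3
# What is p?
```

Trace (tracking p):
p = 33  # -> p = 33
q = 13  # -> q = 13
p += q  # -> p = 46
q *= 4  # -> q = 52
p -= 5  # -> p = 41
q //= 3  # -> q = 17

Answer: 41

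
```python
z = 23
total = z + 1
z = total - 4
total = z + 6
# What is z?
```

Answer: 20

Derivation:
Trace (tracking z):
z = 23  # -> z = 23
total = z + 1  # -> total = 24
z = total - 4  # -> z = 20
total = z + 6  # -> total = 26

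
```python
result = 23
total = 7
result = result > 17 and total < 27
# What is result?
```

Trace (tracking result):
result = 23  # -> result = 23
total = 7  # -> total = 7
result = result > 17 and total < 27  # -> result = True

Answer: True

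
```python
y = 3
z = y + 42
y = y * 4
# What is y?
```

Answer: 12

Derivation:
Trace (tracking y):
y = 3  # -> y = 3
z = y + 42  # -> z = 45
y = y * 4  # -> y = 12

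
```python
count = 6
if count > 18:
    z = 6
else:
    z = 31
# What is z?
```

Answer: 31

Derivation:
Trace (tracking z):
count = 6  # -> count = 6
if count > 18:  # condition is False
else:
    z = 31  # -> z = 31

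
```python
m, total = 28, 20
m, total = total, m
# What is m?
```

Answer: 20

Derivation:
Trace (tracking m):
m, total = (28, 20)  # -> m = 28, total = 20
m, total = (total, m)  # -> m = 20, total = 28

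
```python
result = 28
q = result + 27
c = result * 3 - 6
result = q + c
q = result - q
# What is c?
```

Trace (tracking c):
result = 28  # -> result = 28
q = result + 27  # -> q = 55
c = result * 3 - 6  # -> c = 78
result = q + c  # -> result = 133
q = result - q  # -> q = 78

Answer: 78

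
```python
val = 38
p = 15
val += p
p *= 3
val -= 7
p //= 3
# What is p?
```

Trace (tracking p):
val = 38  # -> val = 38
p = 15  # -> p = 15
val += p  # -> val = 53
p *= 3  # -> p = 45
val -= 7  # -> val = 46
p //= 3  # -> p = 15

Answer: 15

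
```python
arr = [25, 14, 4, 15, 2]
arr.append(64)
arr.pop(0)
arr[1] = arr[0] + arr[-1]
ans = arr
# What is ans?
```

Trace (tracking ans):
arr = [25, 14, 4, 15, 2]  # -> arr = [25, 14, 4, 15, 2]
arr.append(64)  # -> arr = [25, 14, 4, 15, 2, 64]
arr.pop(0)  # -> arr = [14, 4, 15, 2, 64]
arr[1] = arr[0] + arr[-1]  # -> arr = [14, 78, 15, 2, 64]
ans = arr  # -> ans = [14, 78, 15, 2, 64]

Answer: [14, 78, 15, 2, 64]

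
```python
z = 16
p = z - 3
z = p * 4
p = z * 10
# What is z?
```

Trace (tracking z):
z = 16  # -> z = 16
p = z - 3  # -> p = 13
z = p * 4  # -> z = 52
p = z * 10  # -> p = 520

Answer: 52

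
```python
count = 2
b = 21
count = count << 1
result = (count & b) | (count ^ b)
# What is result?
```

Answer: 21

Derivation:
Trace (tracking result):
count = 2  # -> count = 2
b = 21  # -> b = 21
count = count << 1  # -> count = 4
result = count & b | count ^ b  # -> result = 21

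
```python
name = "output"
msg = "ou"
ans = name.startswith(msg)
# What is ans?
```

Trace (tracking ans):
name = 'output'  # -> name = 'output'
msg = 'ou'  # -> msg = 'ou'
ans = name.startswith(msg)  # -> ans = True

Answer: True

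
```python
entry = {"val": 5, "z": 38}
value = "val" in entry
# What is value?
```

Answer: True

Derivation:
Trace (tracking value):
entry = {'val': 5, 'z': 38}  # -> entry = {'val': 5, 'z': 38}
value = 'val' in entry  # -> value = True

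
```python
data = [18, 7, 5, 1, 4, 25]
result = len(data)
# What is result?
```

Trace (tracking result):
data = [18, 7, 5, 1, 4, 25]  # -> data = [18, 7, 5, 1, 4, 25]
result = len(data)  # -> result = 6

Answer: 6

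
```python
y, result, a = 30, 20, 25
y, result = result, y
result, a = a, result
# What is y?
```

Answer: 20

Derivation:
Trace (tracking y):
y, result, a = (30, 20, 25)  # -> y = 30, result = 20, a = 25
y, result = (result, y)  # -> y = 20, result = 30
result, a = (a, result)  # -> result = 25, a = 30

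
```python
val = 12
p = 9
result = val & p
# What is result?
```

Answer: 8

Derivation:
Trace (tracking result):
val = 12  # -> val = 12
p = 9  # -> p = 9
result = val & p  # -> result = 8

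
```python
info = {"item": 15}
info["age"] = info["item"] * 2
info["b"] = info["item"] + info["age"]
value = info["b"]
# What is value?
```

Trace (tracking value):
info = {'item': 15}  # -> info = {'item': 15}
info['age'] = info['item'] * 2  # -> info = {'item': 15, 'age': 30}
info['b'] = info['item'] + info['age']  # -> info = {'item': 15, 'age': 30, 'b': 45}
value = info['b']  # -> value = 45

Answer: 45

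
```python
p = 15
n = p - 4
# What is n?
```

Trace (tracking n):
p = 15  # -> p = 15
n = p - 4  # -> n = 11

Answer: 11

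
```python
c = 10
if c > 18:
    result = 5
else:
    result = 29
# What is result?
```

Answer: 29

Derivation:
Trace (tracking result):
c = 10  # -> c = 10
if c > 18:  # condition is False
else:
    result = 29  # -> result = 29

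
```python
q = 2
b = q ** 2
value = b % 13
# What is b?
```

Answer: 4

Derivation:
Trace (tracking b):
q = 2  # -> q = 2
b = q ** 2  # -> b = 4
value = b % 13  # -> value = 4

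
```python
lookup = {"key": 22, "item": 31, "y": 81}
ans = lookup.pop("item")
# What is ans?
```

Answer: 31

Derivation:
Trace (tracking ans):
lookup = {'key': 22, 'item': 31, 'y': 81}  # -> lookup = {'key': 22, 'item': 31, 'y': 81}
ans = lookup.pop('item')  # -> ans = 31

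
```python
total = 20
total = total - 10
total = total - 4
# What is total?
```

Trace (tracking total):
total = 20  # -> total = 20
total = total - 10  # -> total = 10
total = total - 4  # -> total = 6

Answer: 6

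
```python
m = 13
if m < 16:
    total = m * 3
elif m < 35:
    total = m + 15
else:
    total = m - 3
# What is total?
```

Trace (tracking total):
m = 13  # -> m = 13
if m < 16:  # condition is True
    total = m * 3  # -> total = 39

Answer: 39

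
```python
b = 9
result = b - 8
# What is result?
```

Answer: 1

Derivation:
Trace (tracking result):
b = 9  # -> b = 9
result = b - 8  # -> result = 1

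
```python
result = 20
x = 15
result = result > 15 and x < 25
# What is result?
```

Trace (tracking result):
result = 20  # -> result = 20
x = 15  # -> x = 15
result = result > 15 and x < 25  # -> result = True

Answer: True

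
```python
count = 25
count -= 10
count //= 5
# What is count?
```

Trace (tracking count):
count = 25  # -> count = 25
count -= 10  # -> count = 15
count //= 5  # -> count = 3

Answer: 3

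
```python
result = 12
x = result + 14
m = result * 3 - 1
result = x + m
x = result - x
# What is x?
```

Trace (tracking x):
result = 12  # -> result = 12
x = result + 14  # -> x = 26
m = result * 3 - 1  # -> m = 35
result = x + m  # -> result = 61
x = result - x  # -> x = 35

Answer: 35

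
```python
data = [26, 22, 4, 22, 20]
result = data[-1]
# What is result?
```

Answer: 20

Derivation:
Trace (tracking result):
data = [26, 22, 4, 22, 20]  # -> data = [26, 22, 4, 22, 20]
result = data[-1]  # -> result = 20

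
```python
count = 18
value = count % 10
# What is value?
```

Answer: 8

Derivation:
Trace (tracking value):
count = 18  # -> count = 18
value = count % 10  # -> value = 8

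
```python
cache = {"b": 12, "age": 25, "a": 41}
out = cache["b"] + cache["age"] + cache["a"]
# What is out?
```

Trace (tracking out):
cache = {'b': 12, 'age': 25, 'a': 41}  # -> cache = {'b': 12, 'age': 25, 'a': 41}
out = cache['b'] + cache['age'] + cache['a']  # -> out = 78

Answer: 78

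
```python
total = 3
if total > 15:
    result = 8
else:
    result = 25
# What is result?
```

Trace (tracking result):
total = 3  # -> total = 3
if total > 15:  # condition is False
else:
    result = 25  # -> result = 25

Answer: 25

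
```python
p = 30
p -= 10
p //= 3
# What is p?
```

Trace (tracking p):
p = 30  # -> p = 30
p -= 10  # -> p = 20
p //= 3  # -> p = 6

Answer: 6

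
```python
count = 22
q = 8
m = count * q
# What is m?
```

Answer: 176

Derivation:
Trace (tracking m):
count = 22  # -> count = 22
q = 8  # -> q = 8
m = count * q  # -> m = 176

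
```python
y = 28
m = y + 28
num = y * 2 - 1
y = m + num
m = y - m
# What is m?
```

Trace (tracking m):
y = 28  # -> y = 28
m = y + 28  # -> m = 56
num = y * 2 - 1  # -> num = 55
y = m + num  # -> y = 111
m = y - m  # -> m = 55

Answer: 55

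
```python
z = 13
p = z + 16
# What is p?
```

Trace (tracking p):
z = 13  # -> z = 13
p = z + 16  # -> p = 29

Answer: 29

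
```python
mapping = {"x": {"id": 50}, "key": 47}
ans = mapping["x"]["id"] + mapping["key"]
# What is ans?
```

Trace (tracking ans):
mapping = {'x': {'id': 50}, 'key': 47}  # -> mapping = {'x': {'id': 50}, 'key': 47}
ans = mapping['x']['id'] + mapping['key']  # -> ans = 97

Answer: 97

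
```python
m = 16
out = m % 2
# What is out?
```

Answer: 0

Derivation:
Trace (tracking out):
m = 16  # -> m = 16
out = m % 2  # -> out = 0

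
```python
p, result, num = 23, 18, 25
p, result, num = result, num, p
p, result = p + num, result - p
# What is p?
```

Trace (tracking p):
p, result, num = (23, 18, 25)  # -> p = 23, result = 18, num = 25
p, result, num = (result, num, p)  # -> p = 18, result = 25, num = 23
p, result = (p + num, result - p)  # -> p = 41, result = 7

Answer: 41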